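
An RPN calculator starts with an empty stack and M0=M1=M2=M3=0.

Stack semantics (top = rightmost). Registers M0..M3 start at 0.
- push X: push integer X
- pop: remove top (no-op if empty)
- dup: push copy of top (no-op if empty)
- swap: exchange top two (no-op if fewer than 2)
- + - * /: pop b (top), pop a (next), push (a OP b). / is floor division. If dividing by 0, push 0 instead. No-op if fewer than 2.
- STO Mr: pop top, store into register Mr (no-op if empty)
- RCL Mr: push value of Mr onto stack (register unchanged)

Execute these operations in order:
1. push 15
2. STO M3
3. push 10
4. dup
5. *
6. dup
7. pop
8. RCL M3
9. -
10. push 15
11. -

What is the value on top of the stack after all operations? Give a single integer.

After op 1 (push 15): stack=[15] mem=[0,0,0,0]
After op 2 (STO M3): stack=[empty] mem=[0,0,0,15]
After op 3 (push 10): stack=[10] mem=[0,0,0,15]
After op 4 (dup): stack=[10,10] mem=[0,0,0,15]
After op 5 (*): stack=[100] mem=[0,0,0,15]
After op 6 (dup): stack=[100,100] mem=[0,0,0,15]
After op 7 (pop): stack=[100] mem=[0,0,0,15]
After op 8 (RCL M3): stack=[100,15] mem=[0,0,0,15]
After op 9 (-): stack=[85] mem=[0,0,0,15]
After op 10 (push 15): stack=[85,15] mem=[0,0,0,15]
After op 11 (-): stack=[70] mem=[0,0,0,15]

Answer: 70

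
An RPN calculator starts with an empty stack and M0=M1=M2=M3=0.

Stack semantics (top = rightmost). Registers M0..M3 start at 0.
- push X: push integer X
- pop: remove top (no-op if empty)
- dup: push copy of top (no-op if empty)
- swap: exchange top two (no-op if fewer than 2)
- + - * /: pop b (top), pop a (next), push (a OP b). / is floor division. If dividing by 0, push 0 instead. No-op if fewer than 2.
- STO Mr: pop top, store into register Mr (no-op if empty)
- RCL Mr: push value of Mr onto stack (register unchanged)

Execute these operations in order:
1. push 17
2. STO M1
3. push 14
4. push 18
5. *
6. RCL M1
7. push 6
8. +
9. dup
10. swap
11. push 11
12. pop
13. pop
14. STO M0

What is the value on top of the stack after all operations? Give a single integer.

After op 1 (push 17): stack=[17] mem=[0,0,0,0]
After op 2 (STO M1): stack=[empty] mem=[0,17,0,0]
After op 3 (push 14): stack=[14] mem=[0,17,0,0]
After op 4 (push 18): stack=[14,18] mem=[0,17,0,0]
After op 5 (*): stack=[252] mem=[0,17,0,0]
After op 6 (RCL M1): stack=[252,17] mem=[0,17,0,0]
After op 7 (push 6): stack=[252,17,6] mem=[0,17,0,0]
After op 8 (+): stack=[252,23] mem=[0,17,0,0]
After op 9 (dup): stack=[252,23,23] mem=[0,17,0,0]
After op 10 (swap): stack=[252,23,23] mem=[0,17,0,0]
After op 11 (push 11): stack=[252,23,23,11] mem=[0,17,0,0]
After op 12 (pop): stack=[252,23,23] mem=[0,17,0,0]
After op 13 (pop): stack=[252,23] mem=[0,17,0,0]
After op 14 (STO M0): stack=[252] mem=[23,17,0,0]

Answer: 252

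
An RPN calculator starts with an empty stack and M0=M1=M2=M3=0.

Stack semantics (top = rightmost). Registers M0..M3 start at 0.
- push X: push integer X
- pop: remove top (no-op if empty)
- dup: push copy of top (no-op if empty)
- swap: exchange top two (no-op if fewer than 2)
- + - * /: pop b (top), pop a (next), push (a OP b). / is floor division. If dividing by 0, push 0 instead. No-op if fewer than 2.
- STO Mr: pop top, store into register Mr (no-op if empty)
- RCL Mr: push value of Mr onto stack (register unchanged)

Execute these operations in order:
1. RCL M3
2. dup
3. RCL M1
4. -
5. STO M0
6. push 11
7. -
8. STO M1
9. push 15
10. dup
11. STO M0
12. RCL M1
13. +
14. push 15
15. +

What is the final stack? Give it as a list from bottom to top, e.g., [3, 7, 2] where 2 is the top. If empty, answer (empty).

Answer: [19]

Derivation:
After op 1 (RCL M3): stack=[0] mem=[0,0,0,0]
After op 2 (dup): stack=[0,0] mem=[0,0,0,0]
After op 3 (RCL M1): stack=[0,0,0] mem=[0,0,0,0]
After op 4 (-): stack=[0,0] mem=[0,0,0,0]
After op 5 (STO M0): stack=[0] mem=[0,0,0,0]
After op 6 (push 11): stack=[0,11] mem=[0,0,0,0]
After op 7 (-): stack=[-11] mem=[0,0,0,0]
After op 8 (STO M1): stack=[empty] mem=[0,-11,0,0]
After op 9 (push 15): stack=[15] mem=[0,-11,0,0]
After op 10 (dup): stack=[15,15] mem=[0,-11,0,0]
After op 11 (STO M0): stack=[15] mem=[15,-11,0,0]
After op 12 (RCL M1): stack=[15,-11] mem=[15,-11,0,0]
After op 13 (+): stack=[4] mem=[15,-11,0,0]
After op 14 (push 15): stack=[4,15] mem=[15,-11,0,0]
After op 15 (+): stack=[19] mem=[15,-11,0,0]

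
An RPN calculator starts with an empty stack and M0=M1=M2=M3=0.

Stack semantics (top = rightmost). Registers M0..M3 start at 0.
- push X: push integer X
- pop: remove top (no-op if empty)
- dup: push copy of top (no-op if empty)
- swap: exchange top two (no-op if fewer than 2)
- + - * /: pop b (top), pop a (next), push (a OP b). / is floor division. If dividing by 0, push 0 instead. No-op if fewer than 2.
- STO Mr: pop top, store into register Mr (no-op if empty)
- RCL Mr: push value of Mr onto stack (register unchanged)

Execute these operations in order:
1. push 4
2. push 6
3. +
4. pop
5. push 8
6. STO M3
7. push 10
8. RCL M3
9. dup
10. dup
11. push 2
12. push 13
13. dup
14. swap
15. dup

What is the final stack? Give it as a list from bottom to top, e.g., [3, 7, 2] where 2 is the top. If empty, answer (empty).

After op 1 (push 4): stack=[4] mem=[0,0,0,0]
After op 2 (push 6): stack=[4,6] mem=[0,0,0,0]
After op 3 (+): stack=[10] mem=[0,0,0,0]
After op 4 (pop): stack=[empty] mem=[0,0,0,0]
After op 5 (push 8): stack=[8] mem=[0,0,0,0]
After op 6 (STO M3): stack=[empty] mem=[0,0,0,8]
After op 7 (push 10): stack=[10] mem=[0,0,0,8]
After op 8 (RCL M3): stack=[10,8] mem=[0,0,0,8]
After op 9 (dup): stack=[10,8,8] mem=[0,0,0,8]
After op 10 (dup): stack=[10,8,8,8] mem=[0,0,0,8]
After op 11 (push 2): stack=[10,8,8,8,2] mem=[0,0,0,8]
After op 12 (push 13): stack=[10,8,8,8,2,13] mem=[0,0,0,8]
After op 13 (dup): stack=[10,8,8,8,2,13,13] mem=[0,0,0,8]
After op 14 (swap): stack=[10,8,8,8,2,13,13] mem=[0,0,0,8]
After op 15 (dup): stack=[10,8,8,8,2,13,13,13] mem=[0,0,0,8]

Answer: [10, 8, 8, 8, 2, 13, 13, 13]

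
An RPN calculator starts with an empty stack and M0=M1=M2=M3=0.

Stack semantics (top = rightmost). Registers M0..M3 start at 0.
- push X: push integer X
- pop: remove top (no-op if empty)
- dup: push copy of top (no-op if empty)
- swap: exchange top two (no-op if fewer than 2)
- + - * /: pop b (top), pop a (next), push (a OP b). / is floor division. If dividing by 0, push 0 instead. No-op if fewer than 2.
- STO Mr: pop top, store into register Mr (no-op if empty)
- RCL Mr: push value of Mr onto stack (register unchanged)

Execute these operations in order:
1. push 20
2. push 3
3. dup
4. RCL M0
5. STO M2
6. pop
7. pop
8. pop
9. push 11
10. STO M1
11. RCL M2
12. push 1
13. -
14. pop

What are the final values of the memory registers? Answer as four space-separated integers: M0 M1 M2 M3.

After op 1 (push 20): stack=[20] mem=[0,0,0,0]
After op 2 (push 3): stack=[20,3] mem=[0,0,0,0]
After op 3 (dup): stack=[20,3,3] mem=[0,0,0,0]
After op 4 (RCL M0): stack=[20,3,3,0] mem=[0,0,0,0]
After op 5 (STO M2): stack=[20,3,3] mem=[0,0,0,0]
After op 6 (pop): stack=[20,3] mem=[0,0,0,0]
After op 7 (pop): stack=[20] mem=[0,0,0,0]
After op 8 (pop): stack=[empty] mem=[0,0,0,0]
After op 9 (push 11): stack=[11] mem=[0,0,0,0]
After op 10 (STO M1): stack=[empty] mem=[0,11,0,0]
After op 11 (RCL M2): stack=[0] mem=[0,11,0,0]
After op 12 (push 1): stack=[0,1] mem=[0,11,0,0]
After op 13 (-): stack=[-1] mem=[0,11,0,0]
After op 14 (pop): stack=[empty] mem=[0,11,0,0]

Answer: 0 11 0 0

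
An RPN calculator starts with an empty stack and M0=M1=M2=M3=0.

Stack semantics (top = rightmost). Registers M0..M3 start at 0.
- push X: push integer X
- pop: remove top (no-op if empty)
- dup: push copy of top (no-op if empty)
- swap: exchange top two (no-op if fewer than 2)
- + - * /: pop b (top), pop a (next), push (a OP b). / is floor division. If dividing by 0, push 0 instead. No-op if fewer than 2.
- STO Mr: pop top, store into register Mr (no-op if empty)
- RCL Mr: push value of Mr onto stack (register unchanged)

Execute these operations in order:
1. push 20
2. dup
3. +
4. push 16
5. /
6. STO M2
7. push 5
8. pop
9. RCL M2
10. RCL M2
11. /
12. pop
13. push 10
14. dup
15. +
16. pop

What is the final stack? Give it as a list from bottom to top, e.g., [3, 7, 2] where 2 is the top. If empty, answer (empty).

After op 1 (push 20): stack=[20] mem=[0,0,0,0]
After op 2 (dup): stack=[20,20] mem=[0,0,0,0]
After op 3 (+): stack=[40] mem=[0,0,0,0]
After op 4 (push 16): stack=[40,16] mem=[0,0,0,0]
After op 5 (/): stack=[2] mem=[0,0,0,0]
After op 6 (STO M2): stack=[empty] mem=[0,0,2,0]
After op 7 (push 5): stack=[5] mem=[0,0,2,0]
After op 8 (pop): stack=[empty] mem=[0,0,2,0]
After op 9 (RCL M2): stack=[2] mem=[0,0,2,0]
After op 10 (RCL M2): stack=[2,2] mem=[0,0,2,0]
After op 11 (/): stack=[1] mem=[0,0,2,0]
After op 12 (pop): stack=[empty] mem=[0,0,2,0]
After op 13 (push 10): stack=[10] mem=[0,0,2,0]
After op 14 (dup): stack=[10,10] mem=[0,0,2,0]
After op 15 (+): stack=[20] mem=[0,0,2,0]
After op 16 (pop): stack=[empty] mem=[0,0,2,0]

Answer: (empty)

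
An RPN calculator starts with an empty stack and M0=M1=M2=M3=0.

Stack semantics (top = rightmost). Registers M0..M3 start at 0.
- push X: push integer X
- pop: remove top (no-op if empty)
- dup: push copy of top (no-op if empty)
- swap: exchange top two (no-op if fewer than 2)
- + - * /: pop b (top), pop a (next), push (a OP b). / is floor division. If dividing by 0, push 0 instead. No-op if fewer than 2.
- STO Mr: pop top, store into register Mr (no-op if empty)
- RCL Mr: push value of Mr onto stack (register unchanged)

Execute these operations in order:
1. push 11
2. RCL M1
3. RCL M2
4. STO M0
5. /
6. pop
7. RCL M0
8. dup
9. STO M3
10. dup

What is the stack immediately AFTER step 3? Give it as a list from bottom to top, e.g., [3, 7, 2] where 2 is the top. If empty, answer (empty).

After op 1 (push 11): stack=[11] mem=[0,0,0,0]
After op 2 (RCL M1): stack=[11,0] mem=[0,0,0,0]
After op 3 (RCL M2): stack=[11,0,0] mem=[0,0,0,0]

[11, 0, 0]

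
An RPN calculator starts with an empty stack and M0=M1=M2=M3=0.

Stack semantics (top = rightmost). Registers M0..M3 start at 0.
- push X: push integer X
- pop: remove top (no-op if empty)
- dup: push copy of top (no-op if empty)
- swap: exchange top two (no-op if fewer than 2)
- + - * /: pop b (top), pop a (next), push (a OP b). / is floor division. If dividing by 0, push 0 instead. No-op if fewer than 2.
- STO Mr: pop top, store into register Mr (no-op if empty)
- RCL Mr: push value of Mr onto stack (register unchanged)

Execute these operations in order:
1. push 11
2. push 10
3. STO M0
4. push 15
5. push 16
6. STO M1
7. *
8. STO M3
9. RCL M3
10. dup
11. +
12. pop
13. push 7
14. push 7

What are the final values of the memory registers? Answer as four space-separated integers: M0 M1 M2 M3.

After op 1 (push 11): stack=[11] mem=[0,0,0,0]
After op 2 (push 10): stack=[11,10] mem=[0,0,0,0]
After op 3 (STO M0): stack=[11] mem=[10,0,0,0]
After op 4 (push 15): stack=[11,15] mem=[10,0,0,0]
After op 5 (push 16): stack=[11,15,16] mem=[10,0,0,0]
After op 6 (STO M1): stack=[11,15] mem=[10,16,0,0]
After op 7 (*): stack=[165] mem=[10,16,0,0]
After op 8 (STO M3): stack=[empty] mem=[10,16,0,165]
After op 9 (RCL M3): stack=[165] mem=[10,16,0,165]
After op 10 (dup): stack=[165,165] mem=[10,16,0,165]
After op 11 (+): stack=[330] mem=[10,16,0,165]
After op 12 (pop): stack=[empty] mem=[10,16,0,165]
After op 13 (push 7): stack=[7] mem=[10,16,0,165]
After op 14 (push 7): stack=[7,7] mem=[10,16,0,165]

Answer: 10 16 0 165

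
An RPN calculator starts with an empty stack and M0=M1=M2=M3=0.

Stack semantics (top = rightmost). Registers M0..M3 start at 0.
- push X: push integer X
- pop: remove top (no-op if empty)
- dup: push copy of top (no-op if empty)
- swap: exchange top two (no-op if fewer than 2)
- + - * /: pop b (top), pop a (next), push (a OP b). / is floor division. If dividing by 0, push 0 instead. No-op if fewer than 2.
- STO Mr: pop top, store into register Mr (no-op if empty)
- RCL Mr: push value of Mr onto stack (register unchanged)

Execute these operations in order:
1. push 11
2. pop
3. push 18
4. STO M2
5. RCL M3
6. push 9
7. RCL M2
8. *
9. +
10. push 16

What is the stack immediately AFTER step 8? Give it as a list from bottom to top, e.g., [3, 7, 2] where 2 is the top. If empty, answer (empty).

After op 1 (push 11): stack=[11] mem=[0,0,0,0]
After op 2 (pop): stack=[empty] mem=[0,0,0,0]
After op 3 (push 18): stack=[18] mem=[0,0,0,0]
After op 4 (STO M2): stack=[empty] mem=[0,0,18,0]
After op 5 (RCL M3): stack=[0] mem=[0,0,18,0]
After op 6 (push 9): stack=[0,9] mem=[0,0,18,0]
After op 7 (RCL M2): stack=[0,9,18] mem=[0,0,18,0]
After op 8 (*): stack=[0,162] mem=[0,0,18,0]

[0, 162]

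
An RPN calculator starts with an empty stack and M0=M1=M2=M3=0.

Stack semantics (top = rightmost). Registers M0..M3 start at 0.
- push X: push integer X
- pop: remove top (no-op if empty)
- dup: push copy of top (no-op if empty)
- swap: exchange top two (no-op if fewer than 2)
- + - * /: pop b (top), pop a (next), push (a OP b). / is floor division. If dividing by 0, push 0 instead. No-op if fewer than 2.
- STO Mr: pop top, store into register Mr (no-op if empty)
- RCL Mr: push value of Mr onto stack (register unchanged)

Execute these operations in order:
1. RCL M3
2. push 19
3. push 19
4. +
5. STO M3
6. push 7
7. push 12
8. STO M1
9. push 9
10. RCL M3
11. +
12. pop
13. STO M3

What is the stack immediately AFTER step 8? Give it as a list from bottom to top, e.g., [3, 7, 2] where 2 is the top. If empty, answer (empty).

After op 1 (RCL M3): stack=[0] mem=[0,0,0,0]
After op 2 (push 19): stack=[0,19] mem=[0,0,0,0]
After op 3 (push 19): stack=[0,19,19] mem=[0,0,0,0]
After op 4 (+): stack=[0,38] mem=[0,0,0,0]
After op 5 (STO M3): stack=[0] mem=[0,0,0,38]
After op 6 (push 7): stack=[0,7] mem=[0,0,0,38]
After op 7 (push 12): stack=[0,7,12] mem=[0,0,0,38]
After op 8 (STO M1): stack=[0,7] mem=[0,12,0,38]

[0, 7]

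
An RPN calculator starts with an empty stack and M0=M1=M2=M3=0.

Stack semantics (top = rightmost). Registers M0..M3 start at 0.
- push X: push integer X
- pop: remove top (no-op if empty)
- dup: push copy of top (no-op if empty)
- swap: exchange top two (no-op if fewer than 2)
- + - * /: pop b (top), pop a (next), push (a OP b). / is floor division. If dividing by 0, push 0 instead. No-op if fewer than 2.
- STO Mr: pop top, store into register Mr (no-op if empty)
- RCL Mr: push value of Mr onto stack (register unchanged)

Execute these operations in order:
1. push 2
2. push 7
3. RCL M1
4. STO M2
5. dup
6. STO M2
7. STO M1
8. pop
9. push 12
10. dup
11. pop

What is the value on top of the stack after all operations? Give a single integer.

Answer: 12

Derivation:
After op 1 (push 2): stack=[2] mem=[0,0,0,0]
After op 2 (push 7): stack=[2,7] mem=[0,0,0,0]
After op 3 (RCL M1): stack=[2,7,0] mem=[0,0,0,0]
After op 4 (STO M2): stack=[2,7] mem=[0,0,0,0]
After op 5 (dup): stack=[2,7,7] mem=[0,0,0,0]
After op 6 (STO M2): stack=[2,7] mem=[0,0,7,0]
After op 7 (STO M1): stack=[2] mem=[0,7,7,0]
After op 8 (pop): stack=[empty] mem=[0,7,7,0]
After op 9 (push 12): stack=[12] mem=[0,7,7,0]
After op 10 (dup): stack=[12,12] mem=[0,7,7,0]
After op 11 (pop): stack=[12] mem=[0,7,7,0]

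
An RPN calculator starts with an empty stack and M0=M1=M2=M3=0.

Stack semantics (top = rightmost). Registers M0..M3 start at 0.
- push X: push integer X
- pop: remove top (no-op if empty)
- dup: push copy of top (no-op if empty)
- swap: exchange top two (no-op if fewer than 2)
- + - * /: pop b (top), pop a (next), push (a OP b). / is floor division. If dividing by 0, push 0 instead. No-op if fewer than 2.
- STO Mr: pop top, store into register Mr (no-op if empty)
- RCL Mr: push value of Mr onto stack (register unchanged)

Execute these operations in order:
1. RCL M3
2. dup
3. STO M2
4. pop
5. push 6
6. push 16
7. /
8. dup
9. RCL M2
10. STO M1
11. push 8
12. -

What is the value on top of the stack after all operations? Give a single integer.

Answer: -8

Derivation:
After op 1 (RCL M3): stack=[0] mem=[0,0,0,0]
After op 2 (dup): stack=[0,0] mem=[0,0,0,0]
After op 3 (STO M2): stack=[0] mem=[0,0,0,0]
After op 4 (pop): stack=[empty] mem=[0,0,0,0]
After op 5 (push 6): stack=[6] mem=[0,0,0,0]
After op 6 (push 16): stack=[6,16] mem=[0,0,0,0]
After op 7 (/): stack=[0] mem=[0,0,0,0]
After op 8 (dup): stack=[0,0] mem=[0,0,0,0]
After op 9 (RCL M2): stack=[0,0,0] mem=[0,0,0,0]
After op 10 (STO M1): stack=[0,0] mem=[0,0,0,0]
After op 11 (push 8): stack=[0,0,8] mem=[0,0,0,0]
After op 12 (-): stack=[0,-8] mem=[0,0,0,0]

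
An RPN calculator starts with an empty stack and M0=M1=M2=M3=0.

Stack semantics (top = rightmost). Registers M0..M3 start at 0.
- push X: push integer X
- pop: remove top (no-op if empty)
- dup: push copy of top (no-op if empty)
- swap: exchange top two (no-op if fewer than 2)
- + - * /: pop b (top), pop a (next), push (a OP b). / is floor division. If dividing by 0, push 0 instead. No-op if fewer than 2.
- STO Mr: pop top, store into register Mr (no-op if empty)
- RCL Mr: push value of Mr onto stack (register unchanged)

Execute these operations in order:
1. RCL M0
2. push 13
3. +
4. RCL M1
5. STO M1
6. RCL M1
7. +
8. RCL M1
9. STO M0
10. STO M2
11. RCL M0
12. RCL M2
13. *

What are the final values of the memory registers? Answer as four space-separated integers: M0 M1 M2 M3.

Answer: 0 0 13 0

Derivation:
After op 1 (RCL M0): stack=[0] mem=[0,0,0,0]
After op 2 (push 13): stack=[0,13] mem=[0,0,0,0]
After op 3 (+): stack=[13] mem=[0,0,0,0]
After op 4 (RCL M1): stack=[13,0] mem=[0,0,0,0]
After op 5 (STO M1): stack=[13] mem=[0,0,0,0]
After op 6 (RCL M1): stack=[13,0] mem=[0,0,0,0]
After op 7 (+): stack=[13] mem=[0,0,0,0]
After op 8 (RCL M1): stack=[13,0] mem=[0,0,0,0]
After op 9 (STO M0): stack=[13] mem=[0,0,0,0]
After op 10 (STO M2): stack=[empty] mem=[0,0,13,0]
After op 11 (RCL M0): stack=[0] mem=[0,0,13,0]
After op 12 (RCL M2): stack=[0,13] mem=[0,0,13,0]
After op 13 (*): stack=[0] mem=[0,0,13,0]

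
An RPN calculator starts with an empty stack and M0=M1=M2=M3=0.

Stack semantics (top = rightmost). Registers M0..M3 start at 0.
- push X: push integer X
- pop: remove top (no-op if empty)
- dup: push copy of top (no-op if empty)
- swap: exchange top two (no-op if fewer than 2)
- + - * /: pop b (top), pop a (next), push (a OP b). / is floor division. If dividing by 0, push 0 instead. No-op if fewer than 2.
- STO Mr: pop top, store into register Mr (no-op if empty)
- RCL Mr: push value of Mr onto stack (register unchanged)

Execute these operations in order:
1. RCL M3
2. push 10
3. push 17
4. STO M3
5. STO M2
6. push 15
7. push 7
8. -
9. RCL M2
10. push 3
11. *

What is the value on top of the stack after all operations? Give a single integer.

After op 1 (RCL M3): stack=[0] mem=[0,0,0,0]
After op 2 (push 10): stack=[0,10] mem=[0,0,0,0]
After op 3 (push 17): stack=[0,10,17] mem=[0,0,0,0]
After op 4 (STO M3): stack=[0,10] mem=[0,0,0,17]
After op 5 (STO M2): stack=[0] mem=[0,0,10,17]
After op 6 (push 15): stack=[0,15] mem=[0,0,10,17]
After op 7 (push 7): stack=[0,15,7] mem=[0,0,10,17]
After op 8 (-): stack=[0,8] mem=[0,0,10,17]
After op 9 (RCL M2): stack=[0,8,10] mem=[0,0,10,17]
After op 10 (push 3): stack=[0,8,10,3] mem=[0,0,10,17]
After op 11 (*): stack=[0,8,30] mem=[0,0,10,17]

Answer: 30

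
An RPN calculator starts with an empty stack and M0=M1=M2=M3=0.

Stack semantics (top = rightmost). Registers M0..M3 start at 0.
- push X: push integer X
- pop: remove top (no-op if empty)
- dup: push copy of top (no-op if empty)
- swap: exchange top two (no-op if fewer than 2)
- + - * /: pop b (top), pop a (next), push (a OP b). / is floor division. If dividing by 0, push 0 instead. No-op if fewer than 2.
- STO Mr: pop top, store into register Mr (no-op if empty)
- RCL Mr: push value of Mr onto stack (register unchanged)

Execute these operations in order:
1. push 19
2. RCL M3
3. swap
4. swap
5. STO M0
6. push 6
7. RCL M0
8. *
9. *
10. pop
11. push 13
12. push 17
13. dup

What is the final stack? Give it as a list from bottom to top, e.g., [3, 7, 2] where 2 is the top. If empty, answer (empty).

After op 1 (push 19): stack=[19] mem=[0,0,0,0]
After op 2 (RCL M3): stack=[19,0] mem=[0,0,0,0]
After op 3 (swap): stack=[0,19] mem=[0,0,0,0]
After op 4 (swap): stack=[19,0] mem=[0,0,0,0]
After op 5 (STO M0): stack=[19] mem=[0,0,0,0]
After op 6 (push 6): stack=[19,6] mem=[0,0,0,0]
After op 7 (RCL M0): stack=[19,6,0] mem=[0,0,0,0]
After op 8 (*): stack=[19,0] mem=[0,0,0,0]
After op 9 (*): stack=[0] mem=[0,0,0,0]
After op 10 (pop): stack=[empty] mem=[0,0,0,0]
After op 11 (push 13): stack=[13] mem=[0,0,0,0]
After op 12 (push 17): stack=[13,17] mem=[0,0,0,0]
After op 13 (dup): stack=[13,17,17] mem=[0,0,0,0]

Answer: [13, 17, 17]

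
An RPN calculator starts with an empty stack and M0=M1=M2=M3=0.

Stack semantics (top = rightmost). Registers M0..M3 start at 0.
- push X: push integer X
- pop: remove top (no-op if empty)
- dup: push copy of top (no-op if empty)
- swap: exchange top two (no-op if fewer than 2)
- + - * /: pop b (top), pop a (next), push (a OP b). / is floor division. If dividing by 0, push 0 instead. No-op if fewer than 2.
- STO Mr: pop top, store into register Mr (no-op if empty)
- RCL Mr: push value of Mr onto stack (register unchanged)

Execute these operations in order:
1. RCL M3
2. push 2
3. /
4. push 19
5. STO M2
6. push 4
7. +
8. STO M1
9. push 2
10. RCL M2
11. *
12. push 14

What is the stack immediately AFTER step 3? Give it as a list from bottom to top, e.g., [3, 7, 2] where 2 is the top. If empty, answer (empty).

After op 1 (RCL M3): stack=[0] mem=[0,0,0,0]
After op 2 (push 2): stack=[0,2] mem=[0,0,0,0]
After op 3 (/): stack=[0] mem=[0,0,0,0]

[0]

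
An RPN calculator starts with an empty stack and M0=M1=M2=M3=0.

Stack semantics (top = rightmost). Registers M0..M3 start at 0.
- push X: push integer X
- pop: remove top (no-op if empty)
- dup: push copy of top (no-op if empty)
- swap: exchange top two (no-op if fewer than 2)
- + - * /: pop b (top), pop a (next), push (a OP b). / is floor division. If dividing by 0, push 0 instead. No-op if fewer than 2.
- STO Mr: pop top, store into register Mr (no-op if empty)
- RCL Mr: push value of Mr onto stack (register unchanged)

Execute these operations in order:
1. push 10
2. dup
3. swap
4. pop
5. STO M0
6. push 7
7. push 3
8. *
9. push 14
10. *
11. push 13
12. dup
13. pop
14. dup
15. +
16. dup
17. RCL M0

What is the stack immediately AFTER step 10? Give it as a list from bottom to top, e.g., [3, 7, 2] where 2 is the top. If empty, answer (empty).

After op 1 (push 10): stack=[10] mem=[0,0,0,0]
After op 2 (dup): stack=[10,10] mem=[0,0,0,0]
After op 3 (swap): stack=[10,10] mem=[0,0,0,0]
After op 4 (pop): stack=[10] mem=[0,0,0,0]
After op 5 (STO M0): stack=[empty] mem=[10,0,0,0]
After op 6 (push 7): stack=[7] mem=[10,0,0,0]
After op 7 (push 3): stack=[7,3] mem=[10,0,0,0]
After op 8 (*): stack=[21] mem=[10,0,0,0]
After op 9 (push 14): stack=[21,14] mem=[10,0,0,0]
After op 10 (*): stack=[294] mem=[10,0,0,0]

[294]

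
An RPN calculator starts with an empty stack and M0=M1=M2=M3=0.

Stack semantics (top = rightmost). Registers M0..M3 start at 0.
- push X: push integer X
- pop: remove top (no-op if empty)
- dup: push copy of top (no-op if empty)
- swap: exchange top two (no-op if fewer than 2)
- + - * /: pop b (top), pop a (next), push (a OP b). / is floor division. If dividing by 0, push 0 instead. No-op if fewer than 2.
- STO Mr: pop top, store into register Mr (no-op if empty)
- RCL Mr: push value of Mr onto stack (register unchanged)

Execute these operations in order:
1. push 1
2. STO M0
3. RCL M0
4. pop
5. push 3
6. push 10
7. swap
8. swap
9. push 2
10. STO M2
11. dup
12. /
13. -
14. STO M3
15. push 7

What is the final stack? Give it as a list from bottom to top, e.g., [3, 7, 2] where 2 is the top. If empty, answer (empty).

Answer: [7]

Derivation:
After op 1 (push 1): stack=[1] mem=[0,0,0,0]
After op 2 (STO M0): stack=[empty] mem=[1,0,0,0]
After op 3 (RCL M0): stack=[1] mem=[1,0,0,0]
After op 4 (pop): stack=[empty] mem=[1,0,0,0]
After op 5 (push 3): stack=[3] mem=[1,0,0,0]
After op 6 (push 10): stack=[3,10] mem=[1,0,0,0]
After op 7 (swap): stack=[10,3] mem=[1,0,0,0]
After op 8 (swap): stack=[3,10] mem=[1,0,0,0]
After op 9 (push 2): stack=[3,10,2] mem=[1,0,0,0]
After op 10 (STO M2): stack=[3,10] mem=[1,0,2,0]
After op 11 (dup): stack=[3,10,10] mem=[1,0,2,0]
After op 12 (/): stack=[3,1] mem=[1,0,2,0]
After op 13 (-): stack=[2] mem=[1,0,2,0]
After op 14 (STO M3): stack=[empty] mem=[1,0,2,2]
After op 15 (push 7): stack=[7] mem=[1,0,2,2]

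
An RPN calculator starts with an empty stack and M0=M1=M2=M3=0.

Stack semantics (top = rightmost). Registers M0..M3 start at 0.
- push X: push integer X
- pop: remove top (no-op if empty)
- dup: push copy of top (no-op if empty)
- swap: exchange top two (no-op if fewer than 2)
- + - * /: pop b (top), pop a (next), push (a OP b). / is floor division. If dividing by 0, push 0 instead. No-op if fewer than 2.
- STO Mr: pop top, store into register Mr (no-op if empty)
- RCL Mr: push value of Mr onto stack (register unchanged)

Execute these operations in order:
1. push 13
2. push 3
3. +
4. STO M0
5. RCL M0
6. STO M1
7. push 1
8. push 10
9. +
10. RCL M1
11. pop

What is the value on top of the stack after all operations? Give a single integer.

Answer: 11

Derivation:
After op 1 (push 13): stack=[13] mem=[0,0,0,0]
After op 2 (push 3): stack=[13,3] mem=[0,0,0,0]
After op 3 (+): stack=[16] mem=[0,0,0,0]
After op 4 (STO M0): stack=[empty] mem=[16,0,0,0]
After op 5 (RCL M0): stack=[16] mem=[16,0,0,0]
After op 6 (STO M1): stack=[empty] mem=[16,16,0,0]
After op 7 (push 1): stack=[1] mem=[16,16,0,0]
After op 8 (push 10): stack=[1,10] mem=[16,16,0,0]
After op 9 (+): stack=[11] mem=[16,16,0,0]
After op 10 (RCL M1): stack=[11,16] mem=[16,16,0,0]
After op 11 (pop): stack=[11] mem=[16,16,0,0]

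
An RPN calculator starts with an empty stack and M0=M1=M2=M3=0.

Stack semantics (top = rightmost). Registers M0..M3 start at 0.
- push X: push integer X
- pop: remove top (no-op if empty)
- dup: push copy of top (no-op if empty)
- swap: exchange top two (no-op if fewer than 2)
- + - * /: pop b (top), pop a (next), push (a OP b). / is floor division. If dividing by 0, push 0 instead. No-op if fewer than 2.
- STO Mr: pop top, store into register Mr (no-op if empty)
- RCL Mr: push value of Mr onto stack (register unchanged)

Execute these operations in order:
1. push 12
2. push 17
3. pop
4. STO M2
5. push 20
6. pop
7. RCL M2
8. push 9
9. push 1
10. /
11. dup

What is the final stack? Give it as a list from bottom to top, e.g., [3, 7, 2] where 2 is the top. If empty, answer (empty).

After op 1 (push 12): stack=[12] mem=[0,0,0,0]
After op 2 (push 17): stack=[12,17] mem=[0,0,0,0]
After op 3 (pop): stack=[12] mem=[0,0,0,0]
After op 4 (STO M2): stack=[empty] mem=[0,0,12,0]
After op 5 (push 20): stack=[20] mem=[0,0,12,0]
After op 6 (pop): stack=[empty] mem=[0,0,12,0]
After op 7 (RCL M2): stack=[12] mem=[0,0,12,0]
After op 8 (push 9): stack=[12,9] mem=[0,0,12,0]
After op 9 (push 1): stack=[12,9,1] mem=[0,0,12,0]
After op 10 (/): stack=[12,9] mem=[0,0,12,0]
After op 11 (dup): stack=[12,9,9] mem=[0,0,12,0]

Answer: [12, 9, 9]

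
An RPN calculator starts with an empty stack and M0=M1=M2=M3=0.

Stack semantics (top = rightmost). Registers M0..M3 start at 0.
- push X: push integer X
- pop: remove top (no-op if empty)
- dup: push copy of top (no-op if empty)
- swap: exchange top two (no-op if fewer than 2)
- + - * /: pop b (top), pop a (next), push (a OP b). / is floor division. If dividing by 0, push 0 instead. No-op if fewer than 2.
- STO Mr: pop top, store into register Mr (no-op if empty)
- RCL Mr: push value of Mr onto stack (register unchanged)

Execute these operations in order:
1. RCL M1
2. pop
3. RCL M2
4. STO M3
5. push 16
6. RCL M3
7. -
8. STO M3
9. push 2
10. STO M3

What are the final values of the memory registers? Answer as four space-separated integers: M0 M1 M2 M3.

After op 1 (RCL M1): stack=[0] mem=[0,0,0,0]
After op 2 (pop): stack=[empty] mem=[0,0,0,0]
After op 3 (RCL M2): stack=[0] mem=[0,0,0,0]
After op 4 (STO M3): stack=[empty] mem=[0,0,0,0]
After op 5 (push 16): stack=[16] mem=[0,0,0,0]
After op 6 (RCL M3): stack=[16,0] mem=[0,0,0,0]
After op 7 (-): stack=[16] mem=[0,0,0,0]
After op 8 (STO M3): stack=[empty] mem=[0,0,0,16]
After op 9 (push 2): stack=[2] mem=[0,0,0,16]
After op 10 (STO M3): stack=[empty] mem=[0,0,0,2]

Answer: 0 0 0 2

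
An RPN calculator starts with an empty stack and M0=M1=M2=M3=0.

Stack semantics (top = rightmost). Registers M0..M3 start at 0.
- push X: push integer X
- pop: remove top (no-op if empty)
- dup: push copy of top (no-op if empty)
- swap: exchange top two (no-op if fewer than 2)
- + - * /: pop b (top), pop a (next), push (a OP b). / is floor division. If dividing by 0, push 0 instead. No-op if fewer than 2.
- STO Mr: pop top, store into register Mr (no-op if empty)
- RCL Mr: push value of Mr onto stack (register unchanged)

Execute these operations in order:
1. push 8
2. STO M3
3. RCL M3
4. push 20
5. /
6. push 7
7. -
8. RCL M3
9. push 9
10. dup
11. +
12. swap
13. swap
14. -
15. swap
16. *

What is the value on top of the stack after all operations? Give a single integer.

Answer: 70

Derivation:
After op 1 (push 8): stack=[8] mem=[0,0,0,0]
After op 2 (STO M3): stack=[empty] mem=[0,0,0,8]
After op 3 (RCL M3): stack=[8] mem=[0,0,0,8]
After op 4 (push 20): stack=[8,20] mem=[0,0,0,8]
After op 5 (/): stack=[0] mem=[0,0,0,8]
After op 6 (push 7): stack=[0,7] mem=[0,0,0,8]
After op 7 (-): stack=[-7] mem=[0,0,0,8]
After op 8 (RCL M3): stack=[-7,8] mem=[0,0,0,8]
After op 9 (push 9): stack=[-7,8,9] mem=[0,0,0,8]
After op 10 (dup): stack=[-7,8,9,9] mem=[0,0,0,8]
After op 11 (+): stack=[-7,8,18] mem=[0,0,0,8]
After op 12 (swap): stack=[-7,18,8] mem=[0,0,0,8]
After op 13 (swap): stack=[-7,8,18] mem=[0,0,0,8]
After op 14 (-): stack=[-7,-10] mem=[0,0,0,8]
After op 15 (swap): stack=[-10,-7] mem=[0,0,0,8]
After op 16 (*): stack=[70] mem=[0,0,0,8]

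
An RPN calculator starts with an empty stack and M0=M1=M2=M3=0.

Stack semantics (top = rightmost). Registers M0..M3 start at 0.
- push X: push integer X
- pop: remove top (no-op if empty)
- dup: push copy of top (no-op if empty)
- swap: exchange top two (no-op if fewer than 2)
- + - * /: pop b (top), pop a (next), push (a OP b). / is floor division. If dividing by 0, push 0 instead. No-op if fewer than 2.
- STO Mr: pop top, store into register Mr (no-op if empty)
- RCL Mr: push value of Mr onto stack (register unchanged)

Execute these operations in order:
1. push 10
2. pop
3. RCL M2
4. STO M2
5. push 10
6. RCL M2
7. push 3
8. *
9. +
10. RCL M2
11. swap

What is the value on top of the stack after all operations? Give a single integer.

After op 1 (push 10): stack=[10] mem=[0,0,0,0]
After op 2 (pop): stack=[empty] mem=[0,0,0,0]
After op 3 (RCL M2): stack=[0] mem=[0,0,0,0]
After op 4 (STO M2): stack=[empty] mem=[0,0,0,0]
After op 5 (push 10): stack=[10] mem=[0,0,0,0]
After op 6 (RCL M2): stack=[10,0] mem=[0,0,0,0]
After op 7 (push 3): stack=[10,0,3] mem=[0,0,0,0]
After op 8 (*): stack=[10,0] mem=[0,0,0,0]
After op 9 (+): stack=[10] mem=[0,0,0,0]
After op 10 (RCL M2): stack=[10,0] mem=[0,0,0,0]
After op 11 (swap): stack=[0,10] mem=[0,0,0,0]

Answer: 10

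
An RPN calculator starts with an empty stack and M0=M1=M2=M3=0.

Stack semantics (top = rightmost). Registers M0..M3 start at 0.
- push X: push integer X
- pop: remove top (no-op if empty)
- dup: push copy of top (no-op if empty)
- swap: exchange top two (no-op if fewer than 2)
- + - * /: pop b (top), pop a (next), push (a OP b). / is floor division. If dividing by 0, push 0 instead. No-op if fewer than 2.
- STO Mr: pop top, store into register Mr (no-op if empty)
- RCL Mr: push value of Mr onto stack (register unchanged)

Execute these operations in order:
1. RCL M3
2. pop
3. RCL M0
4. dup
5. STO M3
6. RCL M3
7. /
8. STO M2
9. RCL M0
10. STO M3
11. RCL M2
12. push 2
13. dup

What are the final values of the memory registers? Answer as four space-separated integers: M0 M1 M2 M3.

Answer: 0 0 0 0

Derivation:
After op 1 (RCL M3): stack=[0] mem=[0,0,0,0]
After op 2 (pop): stack=[empty] mem=[0,0,0,0]
After op 3 (RCL M0): stack=[0] mem=[0,0,0,0]
After op 4 (dup): stack=[0,0] mem=[0,0,0,0]
After op 5 (STO M3): stack=[0] mem=[0,0,0,0]
After op 6 (RCL M3): stack=[0,0] mem=[0,0,0,0]
After op 7 (/): stack=[0] mem=[0,0,0,0]
After op 8 (STO M2): stack=[empty] mem=[0,0,0,0]
After op 9 (RCL M0): stack=[0] mem=[0,0,0,0]
After op 10 (STO M3): stack=[empty] mem=[0,0,0,0]
After op 11 (RCL M2): stack=[0] mem=[0,0,0,0]
After op 12 (push 2): stack=[0,2] mem=[0,0,0,0]
After op 13 (dup): stack=[0,2,2] mem=[0,0,0,0]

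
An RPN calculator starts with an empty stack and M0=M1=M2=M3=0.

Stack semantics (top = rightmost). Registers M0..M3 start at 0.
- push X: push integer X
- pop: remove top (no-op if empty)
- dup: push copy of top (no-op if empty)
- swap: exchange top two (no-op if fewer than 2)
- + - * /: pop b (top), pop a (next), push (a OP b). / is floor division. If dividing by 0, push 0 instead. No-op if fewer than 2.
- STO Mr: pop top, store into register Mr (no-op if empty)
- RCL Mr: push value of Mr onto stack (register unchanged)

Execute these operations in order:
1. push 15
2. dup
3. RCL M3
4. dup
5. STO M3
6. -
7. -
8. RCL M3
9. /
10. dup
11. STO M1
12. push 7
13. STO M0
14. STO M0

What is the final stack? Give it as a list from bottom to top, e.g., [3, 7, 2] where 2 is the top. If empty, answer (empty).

After op 1 (push 15): stack=[15] mem=[0,0,0,0]
After op 2 (dup): stack=[15,15] mem=[0,0,0,0]
After op 3 (RCL M3): stack=[15,15,0] mem=[0,0,0,0]
After op 4 (dup): stack=[15,15,0,0] mem=[0,0,0,0]
After op 5 (STO M3): stack=[15,15,0] mem=[0,0,0,0]
After op 6 (-): stack=[15,15] mem=[0,0,0,0]
After op 7 (-): stack=[0] mem=[0,0,0,0]
After op 8 (RCL M3): stack=[0,0] mem=[0,0,0,0]
After op 9 (/): stack=[0] mem=[0,0,0,0]
After op 10 (dup): stack=[0,0] mem=[0,0,0,0]
After op 11 (STO M1): stack=[0] mem=[0,0,0,0]
After op 12 (push 7): stack=[0,7] mem=[0,0,0,0]
After op 13 (STO M0): stack=[0] mem=[7,0,0,0]
After op 14 (STO M0): stack=[empty] mem=[0,0,0,0]

Answer: (empty)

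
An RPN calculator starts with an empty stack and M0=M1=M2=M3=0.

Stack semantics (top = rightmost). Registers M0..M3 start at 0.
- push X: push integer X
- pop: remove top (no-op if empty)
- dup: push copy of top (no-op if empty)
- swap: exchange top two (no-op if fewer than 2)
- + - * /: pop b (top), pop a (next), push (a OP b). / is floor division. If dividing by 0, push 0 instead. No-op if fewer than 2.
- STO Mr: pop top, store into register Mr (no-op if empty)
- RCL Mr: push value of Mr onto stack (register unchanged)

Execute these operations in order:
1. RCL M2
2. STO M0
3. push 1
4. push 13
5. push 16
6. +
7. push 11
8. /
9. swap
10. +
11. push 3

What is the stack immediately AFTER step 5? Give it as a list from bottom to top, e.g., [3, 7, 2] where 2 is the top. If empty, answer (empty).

After op 1 (RCL M2): stack=[0] mem=[0,0,0,0]
After op 2 (STO M0): stack=[empty] mem=[0,0,0,0]
After op 3 (push 1): stack=[1] mem=[0,0,0,0]
After op 4 (push 13): stack=[1,13] mem=[0,0,0,0]
After op 5 (push 16): stack=[1,13,16] mem=[0,0,0,0]

[1, 13, 16]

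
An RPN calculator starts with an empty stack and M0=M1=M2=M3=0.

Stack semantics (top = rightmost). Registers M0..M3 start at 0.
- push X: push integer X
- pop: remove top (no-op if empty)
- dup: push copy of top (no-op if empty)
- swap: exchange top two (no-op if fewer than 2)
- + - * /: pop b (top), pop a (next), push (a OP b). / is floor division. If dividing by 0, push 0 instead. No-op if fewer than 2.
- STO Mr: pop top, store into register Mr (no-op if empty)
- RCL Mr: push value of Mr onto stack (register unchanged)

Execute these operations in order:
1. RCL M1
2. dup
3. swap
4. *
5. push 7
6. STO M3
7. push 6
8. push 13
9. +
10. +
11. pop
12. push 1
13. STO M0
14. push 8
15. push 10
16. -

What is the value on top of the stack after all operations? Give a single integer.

Answer: -2

Derivation:
After op 1 (RCL M1): stack=[0] mem=[0,0,0,0]
After op 2 (dup): stack=[0,0] mem=[0,0,0,0]
After op 3 (swap): stack=[0,0] mem=[0,0,0,0]
After op 4 (*): stack=[0] mem=[0,0,0,0]
After op 5 (push 7): stack=[0,7] mem=[0,0,0,0]
After op 6 (STO M3): stack=[0] mem=[0,0,0,7]
After op 7 (push 6): stack=[0,6] mem=[0,0,0,7]
After op 8 (push 13): stack=[0,6,13] mem=[0,0,0,7]
After op 9 (+): stack=[0,19] mem=[0,0,0,7]
After op 10 (+): stack=[19] mem=[0,0,0,7]
After op 11 (pop): stack=[empty] mem=[0,0,0,7]
After op 12 (push 1): stack=[1] mem=[0,0,0,7]
After op 13 (STO M0): stack=[empty] mem=[1,0,0,7]
After op 14 (push 8): stack=[8] mem=[1,0,0,7]
After op 15 (push 10): stack=[8,10] mem=[1,0,0,7]
After op 16 (-): stack=[-2] mem=[1,0,0,7]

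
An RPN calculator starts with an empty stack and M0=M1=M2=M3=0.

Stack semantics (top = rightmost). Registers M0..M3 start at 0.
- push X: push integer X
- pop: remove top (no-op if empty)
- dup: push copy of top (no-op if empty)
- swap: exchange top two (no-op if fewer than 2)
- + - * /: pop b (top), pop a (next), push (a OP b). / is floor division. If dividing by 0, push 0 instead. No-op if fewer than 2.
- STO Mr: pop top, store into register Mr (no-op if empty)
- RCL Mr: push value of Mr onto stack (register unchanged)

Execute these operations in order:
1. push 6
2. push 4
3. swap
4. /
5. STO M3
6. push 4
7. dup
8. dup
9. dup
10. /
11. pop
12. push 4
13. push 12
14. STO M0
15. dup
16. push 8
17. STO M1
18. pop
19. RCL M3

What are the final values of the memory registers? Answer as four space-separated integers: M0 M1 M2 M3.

Answer: 12 8 0 0

Derivation:
After op 1 (push 6): stack=[6] mem=[0,0,0,0]
After op 2 (push 4): stack=[6,4] mem=[0,0,0,0]
After op 3 (swap): stack=[4,6] mem=[0,0,0,0]
After op 4 (/): stack=[0] mem=[0,0,0,0]
After op 5 (STO M3): stack=[empty] mem=[0,0,0,0]
After op 6 (push 4): stack=[4] mem=[0,0,0,0]
After op 7 (dup): stack=[4,4] mem=[0,0,0,0]
After op 8 (dup): stack=[4,4,4] mem=[0,0,0,0]
After op 9 (dup): stack=[4,4,4,4] mem=[0,0,0,0]
After op 10 (/): stack=[4,4,1] mem=[0,0,0,0]
After op 11 (pop): stack=[4,4] mem=[0,0,0,0]
After op 12 (push 4): stack=[4,4,4] mem=[0,0,0,0]
After op 13 (push 12): stack=[4,4,4,12] mem=[0,0,0,0]
After op 14 (STO M0): stack=[4,4,4] mem=[12,0,0,0]
After op 15 (dup): stack=[4,4,4,4] mem=[12,0,0,0]
After op 16 (push 8): stack=[4,4,4,4,8] mem=[12,0,0,0]
After op 17 (STO M1): stack=[4,4,4,4] mem=[12,8,0,0]
After op 18 (pop): stack=[4,4,4] mem=[12,8,0,0]
After op 19 (RCL M3): stack=[4,4,4,0] mem=[12,8,0,0]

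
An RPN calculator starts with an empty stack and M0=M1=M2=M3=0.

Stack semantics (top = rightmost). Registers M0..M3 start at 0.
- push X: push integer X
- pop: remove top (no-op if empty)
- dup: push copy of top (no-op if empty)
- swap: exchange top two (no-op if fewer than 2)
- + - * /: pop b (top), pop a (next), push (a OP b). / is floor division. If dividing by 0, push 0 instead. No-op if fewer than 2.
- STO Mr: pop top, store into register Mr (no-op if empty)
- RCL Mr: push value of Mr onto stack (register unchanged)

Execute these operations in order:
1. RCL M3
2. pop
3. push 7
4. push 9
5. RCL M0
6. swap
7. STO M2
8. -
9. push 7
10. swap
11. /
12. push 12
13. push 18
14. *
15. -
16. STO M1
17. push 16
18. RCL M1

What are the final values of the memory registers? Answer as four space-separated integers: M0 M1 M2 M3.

Answer: 0 -215 9 0

Derivation:
After op 1 (RCL M3): stack=[0] mem=[0,0,0,0]
After op 2 (pop): stack=[empty] mem=[0,0,0,0]
After op 3 (push 7): stack=[7] mem=[0,0,0,0]
After op 4 (push 9): stack=[7,9] mem=[0,0,0,0]
After op 5 (RCL M0): stack=[7,9,0] mem=[0,0,0,0]
After op 6 (swap): stack=[7,0,9] mem=[0,0,0,0]
After op 7 (STO M2): stack=[7,0] mem=[0,0,9,0]
After op 8 (-): stack=[7] mem=[0,0,9,0]
After op 9 (push 7): stack=[7,7] mem=[0,0,9,0]
After op 10 (swap): stack=[7,7] mem=[0,0,9,0]
After op 11 (/): stack=[1] mem=[0,0,9,0]
After op 12 (push 12): stack=[1,12] mem=[0,0,9,0]
After op 13 (push 18): stack=[1,12,18] mem=[0,0,9,0]
After op 14 (*): stack=[1,216] mem=[0,0,9,0]
After op 15 (-): stack=[-215] mem=[0,0,9,0]
After op 16 (STO M1): stack=[empty] mem=[0,-215,9,0]
After op 17 (push 16): stack=[16] mem=[0,-215,9,0]
After op 18 (RCL M1): stack=[16,-215] mem=[0,-215,9,0]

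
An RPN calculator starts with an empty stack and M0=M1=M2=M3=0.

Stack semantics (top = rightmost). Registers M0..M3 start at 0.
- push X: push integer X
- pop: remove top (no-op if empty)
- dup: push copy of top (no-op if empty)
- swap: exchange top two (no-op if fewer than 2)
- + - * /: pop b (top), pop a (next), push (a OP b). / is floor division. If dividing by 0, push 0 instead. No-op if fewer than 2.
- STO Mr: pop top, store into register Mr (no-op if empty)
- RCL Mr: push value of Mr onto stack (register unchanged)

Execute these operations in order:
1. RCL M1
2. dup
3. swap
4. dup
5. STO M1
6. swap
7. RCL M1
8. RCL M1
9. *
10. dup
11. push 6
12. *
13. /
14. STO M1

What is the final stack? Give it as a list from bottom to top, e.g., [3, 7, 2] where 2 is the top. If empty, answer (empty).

Answer: [0, 0]

Derivation:
After op 1 (RCL M1): stack=[0] mem=[0,0,0,0]
After op 2 (dup): stack=[0,0] mem=[0,0,0,0]
After op 3 (swap): stack=[0,0] mem=[0,0,0,0]
After op 4 (dup): stack=[0,0,0] mem=[0,0,0,0]
After op 5 (STO M1): stack=[0,0] mem=[0,0,0,0]
After op 6 (swap): stack=[0,0] mem=[0,0,0,0]
After op 7 (RCL M1): stack=[0,0,0] mem=[0,0,0,0]
After op 8 (RCL M1): stack=[0,0,0,0] mem=[0,0,0,0]
After op 9 (*): stack=[0,0,0] mem=[0,0,0,0]
After op 10 (dup): stack=[0,0,0,0] mem=[0,0,0,0]
After op 11 (push 6): stack=[0,0,0,0,6] mem=[0,0,0,0]
After op 12 (*): stack=[0,0,0,0] mem=[0,0,0,0]
After op 13 (/): stack=[0,0,0] mem=[0,0,0,0]
After op 14 (STO M1): stack=[0,0] mem=[0,0,0,0]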